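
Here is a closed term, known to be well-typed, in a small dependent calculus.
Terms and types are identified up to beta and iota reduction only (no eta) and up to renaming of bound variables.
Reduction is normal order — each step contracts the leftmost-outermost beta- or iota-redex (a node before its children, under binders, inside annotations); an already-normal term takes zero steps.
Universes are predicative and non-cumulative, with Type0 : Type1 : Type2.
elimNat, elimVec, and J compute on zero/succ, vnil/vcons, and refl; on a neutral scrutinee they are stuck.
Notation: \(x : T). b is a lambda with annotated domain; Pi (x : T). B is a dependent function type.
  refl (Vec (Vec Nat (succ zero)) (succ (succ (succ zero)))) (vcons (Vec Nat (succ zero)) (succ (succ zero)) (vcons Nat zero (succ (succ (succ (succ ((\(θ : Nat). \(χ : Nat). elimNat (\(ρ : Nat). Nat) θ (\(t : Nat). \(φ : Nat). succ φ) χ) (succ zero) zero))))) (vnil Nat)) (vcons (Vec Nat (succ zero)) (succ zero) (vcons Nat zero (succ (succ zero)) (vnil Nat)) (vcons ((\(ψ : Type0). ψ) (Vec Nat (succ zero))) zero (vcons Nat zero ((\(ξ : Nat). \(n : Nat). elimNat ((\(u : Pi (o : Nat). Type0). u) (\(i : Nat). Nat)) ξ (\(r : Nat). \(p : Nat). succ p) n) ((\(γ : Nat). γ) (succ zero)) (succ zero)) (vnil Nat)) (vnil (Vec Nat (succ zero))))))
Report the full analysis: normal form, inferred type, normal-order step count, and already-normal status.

reduced normal form:
  refl (Vec (Vec Nat (succ zero)) (succ (succ (succ zero)))) (vcons (Vec Nat (succ zero)) (succ (succ zero)) (vcons Nat zero (succ (succ (succ (succ (succ zero))))) (vnil Nat)) (vcons (Vec Nat (succ zero)) (succ zero) (vcons Nat zero (succ (succ zero)) (vnil Nat)) (vcons (Vec Nat (succ zero)) zero (vcons Nat zero (succ (succ zero)) (vnil Nat)) (vnil (Vec Nat (succ zero))))))
type:
  Eq (Vec (Vec Nat (succ zero)) (succ (succ (succ zero)))) (vcons (Vec Nat (succ zero)) (succ (succ zero)) (vcons Nat zero (succ (succ (succ (succ (succ zero))))) (vnil Nat)) (vcons (Vec Nat (succ zero)) (succ zero) (vcons Nat zero (succ (succ zero)) (vnil Nat)) (vcons (Vec Nat (succ zero)) zero (vcons Nat zero (succ (succ zero)) (vnil Nat)) (vnil (Vec Nat (succ zero)))))) (vcons (Vec Nat (succ zero)) (succ (succ zero)) (vcons Nat zero (succ (succ (succ (succ (succ zero))))) (vnil Nat)) (vcons (Vec Nat (succ zero)) (succ zero) (vcons Nat zero (succ (succ zero)) (vnil Nat)) (vcons (Vec Nat (succ zero)) zero (vcons Nat zero (succ (succ zero)) (vnil Nat)) (vnil (Vec Nat (succ zero))))))
steps to reach normal form (normal order): 11
term was already normal: no
first redex: a beta-redex


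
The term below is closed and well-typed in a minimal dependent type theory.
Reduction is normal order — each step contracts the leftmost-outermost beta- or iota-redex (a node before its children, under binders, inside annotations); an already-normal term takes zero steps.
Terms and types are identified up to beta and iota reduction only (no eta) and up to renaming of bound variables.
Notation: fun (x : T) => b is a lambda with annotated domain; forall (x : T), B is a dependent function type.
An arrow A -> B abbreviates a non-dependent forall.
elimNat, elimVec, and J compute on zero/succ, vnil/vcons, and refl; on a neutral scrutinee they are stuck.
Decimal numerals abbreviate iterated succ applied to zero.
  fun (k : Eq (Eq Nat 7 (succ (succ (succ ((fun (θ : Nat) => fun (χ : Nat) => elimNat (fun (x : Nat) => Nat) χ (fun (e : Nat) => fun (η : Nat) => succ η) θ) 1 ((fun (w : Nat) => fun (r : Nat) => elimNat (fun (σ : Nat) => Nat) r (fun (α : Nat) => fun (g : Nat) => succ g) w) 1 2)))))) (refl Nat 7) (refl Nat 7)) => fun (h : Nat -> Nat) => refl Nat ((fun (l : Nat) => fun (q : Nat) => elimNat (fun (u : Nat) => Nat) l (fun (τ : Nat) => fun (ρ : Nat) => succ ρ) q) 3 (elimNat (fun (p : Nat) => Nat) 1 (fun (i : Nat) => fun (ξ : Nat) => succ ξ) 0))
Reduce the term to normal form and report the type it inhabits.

reduced normal form:
  fun (k : Eq (Eq Nat 7 7) (refl Nat 7) (refl Nat 7)) => fun (θ : Nat -> Nat) => refl Nat 4
type:
  Eq (Eq Nat 7 7) (refl Nat 7) (refl Nat 7) -> (Nat -> Nat) -> Eq Nat 4 4


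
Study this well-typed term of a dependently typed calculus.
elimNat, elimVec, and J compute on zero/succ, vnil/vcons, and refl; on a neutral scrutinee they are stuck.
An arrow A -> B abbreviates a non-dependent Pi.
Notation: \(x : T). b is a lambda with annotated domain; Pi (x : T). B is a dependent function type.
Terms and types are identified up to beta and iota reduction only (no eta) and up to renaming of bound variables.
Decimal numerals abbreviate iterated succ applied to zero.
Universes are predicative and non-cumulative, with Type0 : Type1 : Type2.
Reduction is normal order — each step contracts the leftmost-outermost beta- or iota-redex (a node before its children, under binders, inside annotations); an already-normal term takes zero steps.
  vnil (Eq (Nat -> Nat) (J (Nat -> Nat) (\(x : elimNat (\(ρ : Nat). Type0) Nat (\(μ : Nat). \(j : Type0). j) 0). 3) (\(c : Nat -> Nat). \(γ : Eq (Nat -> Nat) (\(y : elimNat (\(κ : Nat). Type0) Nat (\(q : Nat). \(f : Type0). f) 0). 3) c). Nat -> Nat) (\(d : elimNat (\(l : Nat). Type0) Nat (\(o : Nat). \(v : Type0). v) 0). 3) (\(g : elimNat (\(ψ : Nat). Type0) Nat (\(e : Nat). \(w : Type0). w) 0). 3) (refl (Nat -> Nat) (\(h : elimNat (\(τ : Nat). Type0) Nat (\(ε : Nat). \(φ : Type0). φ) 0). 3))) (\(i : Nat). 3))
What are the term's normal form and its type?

normal form:
  vnil (Eq (Nat -> Nat) (\(x : Nat). 3) (\(ρ : Nat). 3))
inferred type:
  Vec (Eq (Nat -> Nat) (\(x : Nat). 3) (\(ρ : Nat). 3)) 0
observation: 2 normal-order steps separate the term from its normal form.


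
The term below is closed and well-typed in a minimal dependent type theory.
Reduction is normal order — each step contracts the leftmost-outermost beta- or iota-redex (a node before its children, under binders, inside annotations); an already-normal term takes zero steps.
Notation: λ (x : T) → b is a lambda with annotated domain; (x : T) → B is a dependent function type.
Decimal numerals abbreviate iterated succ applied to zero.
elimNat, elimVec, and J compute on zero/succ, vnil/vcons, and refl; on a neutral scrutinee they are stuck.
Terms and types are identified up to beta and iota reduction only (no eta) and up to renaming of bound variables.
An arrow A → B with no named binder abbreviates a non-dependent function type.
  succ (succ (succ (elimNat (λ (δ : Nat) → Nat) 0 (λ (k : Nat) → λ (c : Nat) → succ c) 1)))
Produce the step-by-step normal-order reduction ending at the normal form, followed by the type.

normal-order reduction sequence:
  succ (succ (succ (elimNat (λ (δ : Nat) → Nat) 0 (λ (k : Nat) → λ (c : Nat) → succ c) 1)))
  ~> succ (succ (succ ((λ (δ : Nat) → λ (k : Nat) → succ k) 0 (elimNat (λ (c : Nat) → Nat) 0 (λ (ζ : Nat) → λ (z : Nat) → succ z) 0))))
  ~> succ (succ (succ ((λ (δ : Nat) → succ δ) (elimNat (λ (k : Nat) → Nat) 0 (λ (c : Nat) → λ (ζ : Nat) → succ ζ) 0))))
  ~> succ (succ (succ (succ (elimNat (λ (δ : Nat) → Nat) 0 (λ (k : Nat) → λ (c : Nat) → succ c) 0))))
  ~> 4
the term's type:
  Nat


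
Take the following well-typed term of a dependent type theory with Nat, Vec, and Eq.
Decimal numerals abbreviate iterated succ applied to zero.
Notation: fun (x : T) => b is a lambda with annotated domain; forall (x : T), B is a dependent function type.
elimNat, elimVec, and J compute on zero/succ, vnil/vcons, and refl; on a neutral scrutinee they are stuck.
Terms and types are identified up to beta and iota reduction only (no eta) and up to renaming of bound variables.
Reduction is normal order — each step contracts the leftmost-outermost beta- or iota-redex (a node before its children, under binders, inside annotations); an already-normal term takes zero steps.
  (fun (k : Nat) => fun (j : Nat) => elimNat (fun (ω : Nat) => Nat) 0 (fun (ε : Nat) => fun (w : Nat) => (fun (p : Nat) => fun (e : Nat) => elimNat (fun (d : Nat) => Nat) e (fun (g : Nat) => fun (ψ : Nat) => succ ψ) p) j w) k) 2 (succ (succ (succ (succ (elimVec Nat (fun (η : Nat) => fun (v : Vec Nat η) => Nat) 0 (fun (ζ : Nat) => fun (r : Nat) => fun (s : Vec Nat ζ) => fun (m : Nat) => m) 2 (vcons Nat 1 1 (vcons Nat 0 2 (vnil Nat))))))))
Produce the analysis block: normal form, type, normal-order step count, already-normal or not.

normal form:
  8
the term's type:
  Nat
normal-order step count: 61
already normal: no
first redex: a beta-redex


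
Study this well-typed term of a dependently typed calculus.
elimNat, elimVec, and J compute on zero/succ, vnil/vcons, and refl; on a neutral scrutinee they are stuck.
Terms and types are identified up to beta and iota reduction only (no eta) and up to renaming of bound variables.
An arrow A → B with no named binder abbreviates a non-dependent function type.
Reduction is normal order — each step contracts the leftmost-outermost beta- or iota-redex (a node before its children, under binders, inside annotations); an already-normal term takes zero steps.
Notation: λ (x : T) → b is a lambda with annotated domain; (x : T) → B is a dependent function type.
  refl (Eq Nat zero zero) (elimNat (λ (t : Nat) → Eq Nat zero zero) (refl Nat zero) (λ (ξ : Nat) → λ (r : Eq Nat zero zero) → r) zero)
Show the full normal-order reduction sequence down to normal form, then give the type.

normal-order reduction:
  refl (Eq Nat zero zero) (elimNat (λ (t : Nat) → Eq Nat zero zero) (refl Nat zero) (λ (ξ : Nat) → λ (r : Eq Nat zero zero) → r) zero)
  ~> refl (Eq Nat zero zero) (refl Nat zero)
type:
  Eq (Eq Nat zero zero) (refl Nat zero) (refl Nat zero)


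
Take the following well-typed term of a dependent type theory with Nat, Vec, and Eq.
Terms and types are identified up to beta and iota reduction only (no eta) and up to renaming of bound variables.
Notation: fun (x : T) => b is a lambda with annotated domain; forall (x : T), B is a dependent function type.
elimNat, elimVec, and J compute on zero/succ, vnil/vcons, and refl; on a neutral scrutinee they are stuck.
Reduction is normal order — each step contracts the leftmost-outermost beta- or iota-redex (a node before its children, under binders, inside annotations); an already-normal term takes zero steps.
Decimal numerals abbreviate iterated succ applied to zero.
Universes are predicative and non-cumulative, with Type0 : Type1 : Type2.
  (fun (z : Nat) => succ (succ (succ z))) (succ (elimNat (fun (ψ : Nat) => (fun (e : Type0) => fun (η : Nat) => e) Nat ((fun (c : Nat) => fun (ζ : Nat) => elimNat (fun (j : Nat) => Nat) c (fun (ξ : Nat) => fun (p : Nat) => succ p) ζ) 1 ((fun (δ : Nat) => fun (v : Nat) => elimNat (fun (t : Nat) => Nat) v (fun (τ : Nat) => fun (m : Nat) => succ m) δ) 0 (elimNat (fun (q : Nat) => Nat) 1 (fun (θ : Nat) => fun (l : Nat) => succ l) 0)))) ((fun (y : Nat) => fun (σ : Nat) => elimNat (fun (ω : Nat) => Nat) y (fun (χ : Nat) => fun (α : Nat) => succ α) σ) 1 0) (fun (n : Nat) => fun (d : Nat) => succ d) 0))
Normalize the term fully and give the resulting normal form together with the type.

resulting normal form:
  5
the term's type:
  Nat
observation: the first redex contracted is a beta-redex; the normal form is reached in 5 normal-order steps.


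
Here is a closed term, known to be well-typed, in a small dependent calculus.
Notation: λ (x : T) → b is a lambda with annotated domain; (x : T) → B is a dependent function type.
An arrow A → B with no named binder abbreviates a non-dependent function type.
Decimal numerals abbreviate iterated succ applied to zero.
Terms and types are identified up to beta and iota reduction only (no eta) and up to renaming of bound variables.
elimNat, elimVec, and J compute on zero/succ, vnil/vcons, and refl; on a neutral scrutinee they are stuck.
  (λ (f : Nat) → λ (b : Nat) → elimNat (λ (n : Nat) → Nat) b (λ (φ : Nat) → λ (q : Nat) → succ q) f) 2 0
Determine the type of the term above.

the term's type:
  Nat


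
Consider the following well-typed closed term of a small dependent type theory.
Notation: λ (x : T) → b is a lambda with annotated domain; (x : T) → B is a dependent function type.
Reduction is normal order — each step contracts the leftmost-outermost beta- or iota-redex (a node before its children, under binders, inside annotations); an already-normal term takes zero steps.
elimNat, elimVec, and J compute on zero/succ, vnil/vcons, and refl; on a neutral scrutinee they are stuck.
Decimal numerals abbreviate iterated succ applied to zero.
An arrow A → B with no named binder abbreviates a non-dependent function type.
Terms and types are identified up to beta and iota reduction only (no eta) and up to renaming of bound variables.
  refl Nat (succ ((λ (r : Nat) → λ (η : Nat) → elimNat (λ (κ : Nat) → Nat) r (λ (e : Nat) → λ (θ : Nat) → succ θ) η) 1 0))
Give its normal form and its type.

normal form:
  refl Nat 2
type:
  Eq Nat 2 2


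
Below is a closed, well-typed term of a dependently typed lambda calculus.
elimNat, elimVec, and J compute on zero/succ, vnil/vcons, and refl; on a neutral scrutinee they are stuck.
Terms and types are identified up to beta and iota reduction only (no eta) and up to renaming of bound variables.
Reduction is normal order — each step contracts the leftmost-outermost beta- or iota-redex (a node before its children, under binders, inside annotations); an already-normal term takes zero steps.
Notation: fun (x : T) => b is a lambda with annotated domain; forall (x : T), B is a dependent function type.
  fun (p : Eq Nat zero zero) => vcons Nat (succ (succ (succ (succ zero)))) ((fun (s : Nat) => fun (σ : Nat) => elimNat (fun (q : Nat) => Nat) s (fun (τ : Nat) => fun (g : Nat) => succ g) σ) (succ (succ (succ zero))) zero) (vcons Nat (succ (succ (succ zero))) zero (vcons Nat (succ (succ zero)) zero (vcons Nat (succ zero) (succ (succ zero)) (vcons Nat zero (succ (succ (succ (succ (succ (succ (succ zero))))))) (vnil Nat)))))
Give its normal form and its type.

normal form:
  fun (p : Eq Nat zero zero) => vcons Nat (succ (succ (succ (succ zero)))) (succ (succ (succ zero))) (vcons Nat (succ (succ (succ zero))) zero (vcons Nat (succ (succ zero)) zero (vcons Nat (succ zero) (succ (succ zero)) (vcons Nat zero (succ (succ (succ (succ (succ (succ (succ zero))))))) (vnil Nat)))))
the term's type:
  forall (p : Eq Nat zero zero), Vec Nat (succ (succ (succ (succ (succ zero)))))


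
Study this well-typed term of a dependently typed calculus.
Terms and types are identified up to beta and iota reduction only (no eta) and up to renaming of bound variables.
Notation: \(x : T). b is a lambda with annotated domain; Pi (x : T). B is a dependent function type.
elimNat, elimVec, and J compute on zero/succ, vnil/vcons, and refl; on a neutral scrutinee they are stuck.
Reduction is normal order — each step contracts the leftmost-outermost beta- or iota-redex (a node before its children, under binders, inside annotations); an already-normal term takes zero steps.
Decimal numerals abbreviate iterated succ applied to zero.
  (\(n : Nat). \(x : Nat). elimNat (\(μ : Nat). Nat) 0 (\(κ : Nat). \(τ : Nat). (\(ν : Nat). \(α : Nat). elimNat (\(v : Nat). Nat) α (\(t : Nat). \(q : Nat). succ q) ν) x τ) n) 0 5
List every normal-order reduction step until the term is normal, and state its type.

normal-order reduction:
  (\(n : Nat). \(x : Nat). elimNat (\(μ : Nat). Nat) 0 (\(κ : Nat). \(τ : Nat). (\(ν : Nat). \(α : Nat). elimNat (\(v : Nat). Nat) α (\(t : Nat). \(q : Nat). succ q) ν) x τ) n) 0 5
  ~> (\(n : Nat). elimNat (\(x : Nat). Nat) 0 (\(μ : Nat). \(κ : Nat). (\(τ : Nat). \(ν : Nat). elimNat (\(α : Nat). Nat) ν (\(v : Nat). \(t : Nat). succ t) τ) n κ) 0) 5
  ~> elimNat (\(n : Nat). Nat) 0 (\(x : Nat). \(μ : Nat). (\(κ : Nat). \(τ : Nat). elimNat (\(ν : Nat). Nat) τ (\(α : Nat). \(v : Nat). succ v) κ) 5 μ) 0
  ~> 0
inferred type:
  Nat


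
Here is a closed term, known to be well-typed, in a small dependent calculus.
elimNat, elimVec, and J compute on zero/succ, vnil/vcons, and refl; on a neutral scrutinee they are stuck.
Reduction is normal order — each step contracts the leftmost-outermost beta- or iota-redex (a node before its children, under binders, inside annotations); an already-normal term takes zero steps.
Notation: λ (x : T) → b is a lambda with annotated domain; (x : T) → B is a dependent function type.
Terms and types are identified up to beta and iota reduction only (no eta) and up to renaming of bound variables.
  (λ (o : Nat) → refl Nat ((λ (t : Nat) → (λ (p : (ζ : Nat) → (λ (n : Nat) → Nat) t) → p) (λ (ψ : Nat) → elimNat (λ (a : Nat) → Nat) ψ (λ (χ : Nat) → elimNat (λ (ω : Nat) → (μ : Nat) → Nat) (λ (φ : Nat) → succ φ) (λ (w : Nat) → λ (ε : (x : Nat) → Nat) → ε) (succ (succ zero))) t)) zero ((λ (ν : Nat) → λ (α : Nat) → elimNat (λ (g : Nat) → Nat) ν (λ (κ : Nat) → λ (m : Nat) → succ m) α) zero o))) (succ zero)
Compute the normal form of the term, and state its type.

resulting normal form:
  refl Nat (succ zero)
type:
  Eq Nat (succ zero) (succ zero)


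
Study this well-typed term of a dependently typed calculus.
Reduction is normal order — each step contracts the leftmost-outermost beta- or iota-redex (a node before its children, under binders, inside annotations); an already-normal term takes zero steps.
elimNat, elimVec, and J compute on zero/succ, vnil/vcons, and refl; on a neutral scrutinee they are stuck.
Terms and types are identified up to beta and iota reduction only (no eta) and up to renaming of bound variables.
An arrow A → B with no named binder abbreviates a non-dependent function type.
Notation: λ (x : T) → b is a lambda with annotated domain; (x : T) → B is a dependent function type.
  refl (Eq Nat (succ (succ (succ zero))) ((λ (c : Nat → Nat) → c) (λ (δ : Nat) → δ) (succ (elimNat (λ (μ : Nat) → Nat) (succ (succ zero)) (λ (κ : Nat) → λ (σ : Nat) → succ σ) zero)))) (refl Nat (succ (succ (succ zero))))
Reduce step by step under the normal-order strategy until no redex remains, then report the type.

normal-order reduction:
  refl (Eq Nat (succ (succ (succ zero))) ((λ (c : Nat → Nat) → c) (λ (δ : Nat) → δ) (succ (elimNat (λ (μ : Nat) → Nat) (succ (succ zero)) (λ (κ : Nat) → λ (σ : Nat) → succ σ) zero)))) (refl Nat (succ (succ (succ zero))))
  ~> refl (Eq Nat (succ (succ (succ zero))) ((λ (c : Nat) → c) (succ (elimNat (λ (δ : Nat) → Nat) (succ (succ zero)) (λ (μ : Nat) → λ (κ : Nat) → succ κ) zero)))) (refl Nat (succ (succ (succ zero))))
  ~> refl (Eq Nat (succ (succ (succ zero))) (succ (elimNat (λ (c : Nat) → Nat) (succ (succ zero)) (λ (δ : Nat) → λ (μ : Nat) → succ μ) zero))) (refl Nat (succ (succ (succ zero))))
  ~> refl (Eq Nat (succ (succ (succ zero))) (succ (succ (succ zero)))) (refl Nat (succ (succ (succ zero))))
the term's type:
  Eq (Eq Nat (succ (succ (succ zero))) (succ (succ (succ zero)))) (refl Nat (succ (succ (succ zero)))) (refl Nat (succ (succ (succ zero))))


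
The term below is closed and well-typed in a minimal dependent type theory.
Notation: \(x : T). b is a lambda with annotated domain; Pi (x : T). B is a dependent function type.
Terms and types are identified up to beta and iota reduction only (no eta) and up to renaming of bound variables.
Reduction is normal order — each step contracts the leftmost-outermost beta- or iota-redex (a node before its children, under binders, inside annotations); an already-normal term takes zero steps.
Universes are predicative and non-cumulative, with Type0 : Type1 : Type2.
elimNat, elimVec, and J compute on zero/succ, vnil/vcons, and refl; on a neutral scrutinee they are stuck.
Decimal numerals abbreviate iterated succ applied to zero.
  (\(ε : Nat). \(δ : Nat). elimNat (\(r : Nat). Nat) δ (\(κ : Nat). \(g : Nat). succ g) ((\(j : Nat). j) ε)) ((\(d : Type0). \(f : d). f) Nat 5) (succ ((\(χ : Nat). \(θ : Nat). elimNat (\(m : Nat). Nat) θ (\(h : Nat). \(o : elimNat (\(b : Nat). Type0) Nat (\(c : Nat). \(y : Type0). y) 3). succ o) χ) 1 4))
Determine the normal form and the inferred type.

normal form:
  11
the term's type:
  Nat


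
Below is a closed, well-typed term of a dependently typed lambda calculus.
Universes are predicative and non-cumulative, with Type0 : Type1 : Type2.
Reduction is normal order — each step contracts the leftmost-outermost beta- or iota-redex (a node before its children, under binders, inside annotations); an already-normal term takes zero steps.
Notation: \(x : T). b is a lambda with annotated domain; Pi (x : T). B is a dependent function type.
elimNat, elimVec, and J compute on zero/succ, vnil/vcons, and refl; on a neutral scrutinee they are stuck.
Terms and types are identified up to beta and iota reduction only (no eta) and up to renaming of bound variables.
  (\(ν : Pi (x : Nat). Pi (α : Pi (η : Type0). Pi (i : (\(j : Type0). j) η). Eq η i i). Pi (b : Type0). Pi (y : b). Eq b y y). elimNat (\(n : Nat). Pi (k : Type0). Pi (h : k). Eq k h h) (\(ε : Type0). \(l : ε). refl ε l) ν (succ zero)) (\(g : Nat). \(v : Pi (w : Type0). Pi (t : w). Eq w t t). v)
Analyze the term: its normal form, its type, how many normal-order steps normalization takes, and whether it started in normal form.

reduced normal form:
  \(ν : Type0). \(x : ν). refl ν x
type:
  Pi (ν : Type0). Pi (x : ν). Eq ν x x
normal-order step count: 5
started in normal form: no
first redex: a beta-redex


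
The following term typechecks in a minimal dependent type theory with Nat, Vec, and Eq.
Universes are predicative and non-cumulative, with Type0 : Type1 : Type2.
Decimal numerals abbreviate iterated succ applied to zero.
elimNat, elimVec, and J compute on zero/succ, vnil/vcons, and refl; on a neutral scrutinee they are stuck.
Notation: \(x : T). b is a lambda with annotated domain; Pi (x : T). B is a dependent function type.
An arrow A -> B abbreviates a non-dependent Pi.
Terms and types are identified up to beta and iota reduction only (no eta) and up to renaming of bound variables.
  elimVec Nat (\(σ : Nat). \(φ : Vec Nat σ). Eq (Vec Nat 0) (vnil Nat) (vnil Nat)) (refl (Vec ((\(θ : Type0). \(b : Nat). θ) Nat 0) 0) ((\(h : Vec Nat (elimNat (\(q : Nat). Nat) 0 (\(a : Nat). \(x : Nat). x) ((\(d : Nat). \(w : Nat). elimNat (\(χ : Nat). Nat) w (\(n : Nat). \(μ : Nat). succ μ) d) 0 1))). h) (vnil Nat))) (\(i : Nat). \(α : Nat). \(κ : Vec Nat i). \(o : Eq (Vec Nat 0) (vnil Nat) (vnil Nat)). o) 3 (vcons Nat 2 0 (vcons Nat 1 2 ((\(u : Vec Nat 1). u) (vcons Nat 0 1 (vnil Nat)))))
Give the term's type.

inferred type:
  Eq (Vec Nat 0) (vnil Nat) (vnil Nat)


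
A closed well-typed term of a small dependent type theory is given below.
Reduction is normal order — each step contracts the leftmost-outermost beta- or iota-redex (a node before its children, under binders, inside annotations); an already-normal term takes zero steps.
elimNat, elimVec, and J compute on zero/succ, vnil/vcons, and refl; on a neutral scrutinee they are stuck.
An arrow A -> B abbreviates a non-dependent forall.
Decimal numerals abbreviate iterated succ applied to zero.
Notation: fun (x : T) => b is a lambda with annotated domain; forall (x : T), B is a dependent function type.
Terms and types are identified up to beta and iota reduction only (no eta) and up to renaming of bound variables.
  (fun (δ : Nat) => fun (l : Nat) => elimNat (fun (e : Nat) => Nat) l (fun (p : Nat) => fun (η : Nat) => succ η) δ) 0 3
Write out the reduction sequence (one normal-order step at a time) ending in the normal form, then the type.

normal-order reduction:
  (fun (δ : Nat) => fun (l : Nat) => elimNat (fun (e : Nat) => Nat) l (fun (p : Nat) => fun (η : Nat) => succ η) δ) 0 3
  ~> (fun (δ : Nat) => elimNat (fun (l : Nat) => Nat) δ (fun (e : Nat) => fun (p : Nat) => succ p) 0) 3
  ~> elimNat (fun (δ : Nat) => Nat) 3 (fun (l : Nat) => fun (e : Nat) => succ e) 0
  ~> 3
type:
  Nat


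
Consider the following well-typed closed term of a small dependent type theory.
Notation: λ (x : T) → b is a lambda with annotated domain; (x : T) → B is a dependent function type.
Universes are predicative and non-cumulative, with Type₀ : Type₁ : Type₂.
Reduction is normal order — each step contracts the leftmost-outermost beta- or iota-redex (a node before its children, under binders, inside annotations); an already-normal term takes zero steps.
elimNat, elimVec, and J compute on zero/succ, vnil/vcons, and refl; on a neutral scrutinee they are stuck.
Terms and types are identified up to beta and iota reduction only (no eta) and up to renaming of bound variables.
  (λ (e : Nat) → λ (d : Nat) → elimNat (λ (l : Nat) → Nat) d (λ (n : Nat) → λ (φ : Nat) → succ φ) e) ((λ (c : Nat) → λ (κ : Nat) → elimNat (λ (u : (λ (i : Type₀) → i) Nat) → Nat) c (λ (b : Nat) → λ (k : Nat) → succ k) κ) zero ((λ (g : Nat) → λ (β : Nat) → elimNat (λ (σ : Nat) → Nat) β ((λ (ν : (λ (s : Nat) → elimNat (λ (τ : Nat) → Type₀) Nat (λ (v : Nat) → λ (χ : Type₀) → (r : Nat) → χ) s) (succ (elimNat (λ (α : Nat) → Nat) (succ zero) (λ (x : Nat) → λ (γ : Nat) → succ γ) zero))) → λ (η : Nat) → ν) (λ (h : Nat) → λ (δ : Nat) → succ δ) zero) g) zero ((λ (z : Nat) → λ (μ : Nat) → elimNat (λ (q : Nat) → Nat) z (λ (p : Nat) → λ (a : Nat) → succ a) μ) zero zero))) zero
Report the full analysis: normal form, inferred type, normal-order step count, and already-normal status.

resulting normal form:
  zero
the term's type:
  Nat
normal-order step count: 13
started in normal form: no
first contracted redex: a beta-redex


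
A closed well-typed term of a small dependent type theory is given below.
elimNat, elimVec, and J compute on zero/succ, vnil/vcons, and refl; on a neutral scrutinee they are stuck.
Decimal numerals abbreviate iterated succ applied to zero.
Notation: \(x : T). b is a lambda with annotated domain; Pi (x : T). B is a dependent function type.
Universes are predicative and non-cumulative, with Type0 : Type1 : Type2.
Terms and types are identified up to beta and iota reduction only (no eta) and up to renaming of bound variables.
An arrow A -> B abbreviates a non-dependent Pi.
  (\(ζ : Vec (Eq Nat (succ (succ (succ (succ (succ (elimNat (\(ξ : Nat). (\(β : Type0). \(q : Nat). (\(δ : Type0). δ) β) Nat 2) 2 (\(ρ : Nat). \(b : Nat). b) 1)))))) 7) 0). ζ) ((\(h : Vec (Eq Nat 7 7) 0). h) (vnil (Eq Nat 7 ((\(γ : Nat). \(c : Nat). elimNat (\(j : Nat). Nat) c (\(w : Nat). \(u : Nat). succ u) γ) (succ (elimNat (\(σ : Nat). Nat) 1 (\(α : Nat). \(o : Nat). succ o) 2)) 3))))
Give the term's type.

the term's type:
  Vec (Eq Nat 7 7) 0


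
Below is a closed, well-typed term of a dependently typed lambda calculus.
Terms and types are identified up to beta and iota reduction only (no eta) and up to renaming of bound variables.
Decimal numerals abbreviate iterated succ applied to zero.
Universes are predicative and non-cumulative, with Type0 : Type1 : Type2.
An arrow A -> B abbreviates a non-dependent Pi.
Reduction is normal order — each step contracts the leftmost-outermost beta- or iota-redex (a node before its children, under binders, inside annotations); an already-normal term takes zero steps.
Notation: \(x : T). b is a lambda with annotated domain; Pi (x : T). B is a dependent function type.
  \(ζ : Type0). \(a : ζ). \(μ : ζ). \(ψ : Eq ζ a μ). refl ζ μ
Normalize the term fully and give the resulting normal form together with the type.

resulting normal form:
  \(ζ : Type0). \(a : ζ). \(μ : ζ). \(ψ : Eq ζ a μ). refl ζ μ
inferred type:
  Pi (ζ : Type0). Pi (a : ζ). Pi (μ : ζ). Eq ζ a μ -> Eq ζ μ μ


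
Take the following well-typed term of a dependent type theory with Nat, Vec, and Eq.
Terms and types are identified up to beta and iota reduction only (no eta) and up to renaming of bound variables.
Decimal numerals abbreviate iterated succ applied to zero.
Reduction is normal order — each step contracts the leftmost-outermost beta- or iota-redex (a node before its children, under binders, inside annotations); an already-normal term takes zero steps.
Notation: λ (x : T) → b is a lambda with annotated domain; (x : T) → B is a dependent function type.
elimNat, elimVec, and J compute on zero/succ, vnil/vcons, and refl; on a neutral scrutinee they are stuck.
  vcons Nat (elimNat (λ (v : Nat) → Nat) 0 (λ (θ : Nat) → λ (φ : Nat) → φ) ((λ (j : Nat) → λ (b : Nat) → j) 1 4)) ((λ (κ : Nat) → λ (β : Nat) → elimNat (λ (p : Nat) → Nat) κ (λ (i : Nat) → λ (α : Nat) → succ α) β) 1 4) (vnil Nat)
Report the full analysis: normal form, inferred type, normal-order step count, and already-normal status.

reduced normal form:
  vcons Nat 0 5 (vnil Nat)
the term's type:
  Vec Nat 1
normal-order step count: 21
already normal: no
first contracted redex: a beta-redex


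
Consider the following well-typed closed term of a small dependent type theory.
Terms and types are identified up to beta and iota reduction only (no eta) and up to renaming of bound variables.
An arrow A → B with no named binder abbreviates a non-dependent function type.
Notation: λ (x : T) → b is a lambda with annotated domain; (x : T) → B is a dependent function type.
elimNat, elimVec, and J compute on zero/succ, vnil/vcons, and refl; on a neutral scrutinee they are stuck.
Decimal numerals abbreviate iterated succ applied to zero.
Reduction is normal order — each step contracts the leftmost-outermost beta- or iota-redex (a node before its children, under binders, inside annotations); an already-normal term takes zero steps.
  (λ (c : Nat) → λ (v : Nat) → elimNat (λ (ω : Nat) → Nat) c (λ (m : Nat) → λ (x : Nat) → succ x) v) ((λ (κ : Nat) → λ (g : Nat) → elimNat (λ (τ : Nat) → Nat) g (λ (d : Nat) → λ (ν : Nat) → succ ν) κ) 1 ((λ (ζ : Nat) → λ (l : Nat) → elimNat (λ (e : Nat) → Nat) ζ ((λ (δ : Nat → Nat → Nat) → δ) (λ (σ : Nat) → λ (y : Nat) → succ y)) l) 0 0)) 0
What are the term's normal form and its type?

reduced normal form:
  1
the term's type:
  Nat


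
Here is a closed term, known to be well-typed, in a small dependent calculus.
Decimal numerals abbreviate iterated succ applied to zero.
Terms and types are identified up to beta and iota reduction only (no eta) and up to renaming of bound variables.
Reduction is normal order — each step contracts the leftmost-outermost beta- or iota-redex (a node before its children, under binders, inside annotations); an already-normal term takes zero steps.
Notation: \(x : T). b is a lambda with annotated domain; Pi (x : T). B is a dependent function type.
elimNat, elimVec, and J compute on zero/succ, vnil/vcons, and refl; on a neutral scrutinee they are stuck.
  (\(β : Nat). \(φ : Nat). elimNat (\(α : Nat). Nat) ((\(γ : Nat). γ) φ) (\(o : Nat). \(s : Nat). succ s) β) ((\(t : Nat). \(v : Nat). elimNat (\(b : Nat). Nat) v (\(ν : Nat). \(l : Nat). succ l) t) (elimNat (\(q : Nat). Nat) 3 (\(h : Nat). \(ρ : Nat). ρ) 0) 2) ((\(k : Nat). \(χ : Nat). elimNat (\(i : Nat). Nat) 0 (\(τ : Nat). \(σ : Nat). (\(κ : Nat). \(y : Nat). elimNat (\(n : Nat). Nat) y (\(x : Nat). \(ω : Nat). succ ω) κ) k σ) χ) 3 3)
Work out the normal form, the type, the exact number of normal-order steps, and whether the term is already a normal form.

resulting normal form:
  14
inferred type:
  Nat
steps to reach normal form (normal order): 80
started in normal form: no
first contracted redex: a beta-redex


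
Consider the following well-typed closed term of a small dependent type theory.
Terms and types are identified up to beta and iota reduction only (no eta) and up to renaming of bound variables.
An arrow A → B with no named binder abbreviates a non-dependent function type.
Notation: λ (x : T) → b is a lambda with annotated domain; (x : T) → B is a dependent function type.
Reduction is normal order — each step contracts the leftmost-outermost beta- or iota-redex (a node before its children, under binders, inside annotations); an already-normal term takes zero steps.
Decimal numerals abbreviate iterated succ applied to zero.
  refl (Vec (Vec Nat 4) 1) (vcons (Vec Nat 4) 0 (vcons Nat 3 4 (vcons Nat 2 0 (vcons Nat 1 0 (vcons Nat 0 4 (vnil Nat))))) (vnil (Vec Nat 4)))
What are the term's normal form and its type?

reduced normal form:
  refl (Vec (Vec Nat 4) 1) (vcons (Vec Nat 4) 0 (vcons Nat 3 4 (vcons Nat 2 0 (vcons Nat 1 0 (vcons Nat 0 4 (vnil Nat))))) (vnil (Vec Nat 4)))
type:
  Eq (Vec (Vec Nat 4) 1) (vcons (Vec Nat 4) 0 (vcons Nat 3 4 (vcons Nat 2 0 (vcons Nat 1 0 (vcons Nat 0 4 (vnil Nat))))) (vnil (Vec Nat 4))) (vcons (Vec Nat 4) 0 (vcons Nat 3 4 (vcons Nat 2 0 (vcons Nat 1 0 (vcons Nat 0 4 (vnil Nat))))) (vnil (Vec Nat 4)))


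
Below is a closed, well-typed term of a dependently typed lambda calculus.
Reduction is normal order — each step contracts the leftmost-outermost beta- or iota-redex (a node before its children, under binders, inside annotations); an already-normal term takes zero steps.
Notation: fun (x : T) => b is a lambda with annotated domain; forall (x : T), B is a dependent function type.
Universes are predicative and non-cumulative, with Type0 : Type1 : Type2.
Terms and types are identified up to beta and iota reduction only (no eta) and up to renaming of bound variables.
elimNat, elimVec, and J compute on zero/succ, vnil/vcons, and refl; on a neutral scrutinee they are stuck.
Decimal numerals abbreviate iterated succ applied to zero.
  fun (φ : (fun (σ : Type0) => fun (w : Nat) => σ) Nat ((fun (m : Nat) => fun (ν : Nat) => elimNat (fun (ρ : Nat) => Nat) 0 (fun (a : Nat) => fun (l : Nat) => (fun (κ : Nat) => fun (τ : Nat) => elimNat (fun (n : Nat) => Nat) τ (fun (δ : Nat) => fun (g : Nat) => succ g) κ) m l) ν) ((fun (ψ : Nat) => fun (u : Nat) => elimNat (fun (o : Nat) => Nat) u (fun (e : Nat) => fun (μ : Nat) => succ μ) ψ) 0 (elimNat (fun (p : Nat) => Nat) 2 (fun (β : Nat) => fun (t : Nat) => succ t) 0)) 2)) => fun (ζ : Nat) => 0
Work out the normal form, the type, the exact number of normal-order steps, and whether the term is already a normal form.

normal form:
  fun (φ : Nat) => fun (σ : Nat) => 0
the term's type:
  forall (φ : Nat), forall (σ : Nat), Nat
normal-order step count: 2
started in normal form: no
first redex: a beta-redex


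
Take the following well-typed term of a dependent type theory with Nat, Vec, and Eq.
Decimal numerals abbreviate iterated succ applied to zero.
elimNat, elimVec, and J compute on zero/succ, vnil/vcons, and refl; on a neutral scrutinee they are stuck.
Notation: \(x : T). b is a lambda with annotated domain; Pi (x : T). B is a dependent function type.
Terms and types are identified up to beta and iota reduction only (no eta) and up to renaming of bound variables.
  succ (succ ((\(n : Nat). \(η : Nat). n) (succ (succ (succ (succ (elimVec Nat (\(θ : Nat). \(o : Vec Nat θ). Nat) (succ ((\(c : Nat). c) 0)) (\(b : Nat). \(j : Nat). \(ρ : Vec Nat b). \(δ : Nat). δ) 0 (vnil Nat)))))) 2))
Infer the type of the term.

the term's type:
  Nat


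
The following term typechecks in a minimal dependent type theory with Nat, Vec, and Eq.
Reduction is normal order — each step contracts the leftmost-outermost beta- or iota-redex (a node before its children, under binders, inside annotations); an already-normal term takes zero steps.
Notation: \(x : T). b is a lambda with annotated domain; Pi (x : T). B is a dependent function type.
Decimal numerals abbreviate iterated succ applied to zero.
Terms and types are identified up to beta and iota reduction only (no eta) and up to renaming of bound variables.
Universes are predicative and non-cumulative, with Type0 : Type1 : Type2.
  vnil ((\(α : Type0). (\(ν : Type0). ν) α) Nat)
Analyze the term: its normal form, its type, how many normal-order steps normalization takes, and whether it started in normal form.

reduced normal form:
  vnil Nat
inferred type:
  Vec Nat 0
reduction steps (normal order): 2
term was already normal: no
first redex: a beta-redex


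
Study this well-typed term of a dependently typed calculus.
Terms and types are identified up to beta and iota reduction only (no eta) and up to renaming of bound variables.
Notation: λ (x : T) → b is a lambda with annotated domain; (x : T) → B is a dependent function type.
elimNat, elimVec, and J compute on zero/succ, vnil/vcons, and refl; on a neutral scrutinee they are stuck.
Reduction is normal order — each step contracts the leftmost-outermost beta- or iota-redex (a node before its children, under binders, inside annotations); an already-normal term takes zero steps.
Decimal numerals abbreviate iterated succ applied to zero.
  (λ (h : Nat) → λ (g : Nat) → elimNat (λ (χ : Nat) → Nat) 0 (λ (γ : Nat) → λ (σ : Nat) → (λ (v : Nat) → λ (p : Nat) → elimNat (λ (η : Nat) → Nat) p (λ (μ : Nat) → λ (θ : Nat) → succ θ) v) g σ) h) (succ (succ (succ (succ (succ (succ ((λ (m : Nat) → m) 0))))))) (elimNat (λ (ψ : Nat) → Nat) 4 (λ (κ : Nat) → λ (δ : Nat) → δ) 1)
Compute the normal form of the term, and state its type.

reduced normal form:
  24
the term's type:
  Nat
observation: the first redex contracted is a beta-redex; the normal form is reached in 155 normal-order steps.


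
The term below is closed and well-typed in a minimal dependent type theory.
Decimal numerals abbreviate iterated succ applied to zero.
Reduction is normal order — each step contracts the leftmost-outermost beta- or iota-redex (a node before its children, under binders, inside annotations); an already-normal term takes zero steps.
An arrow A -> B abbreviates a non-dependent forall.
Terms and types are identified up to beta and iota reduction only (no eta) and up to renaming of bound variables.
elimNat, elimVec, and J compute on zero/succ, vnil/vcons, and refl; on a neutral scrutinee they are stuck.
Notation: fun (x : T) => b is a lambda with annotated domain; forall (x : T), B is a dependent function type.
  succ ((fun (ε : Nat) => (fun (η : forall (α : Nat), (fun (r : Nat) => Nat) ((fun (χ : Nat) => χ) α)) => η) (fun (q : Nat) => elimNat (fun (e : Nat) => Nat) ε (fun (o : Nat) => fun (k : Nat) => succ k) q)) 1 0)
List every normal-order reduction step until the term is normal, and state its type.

reduction (normal order):
  succ ((fun (ε : Nat) => (fun (η : forall (α : Nat), (fun (r : Nat) => Nat) ((fun (χ : Nat) => χ) α)) => η) (fun (q : Nat) => elimNat (fun (e : Nat) => Nat) ε (fun (o : Nat) => fun (k : Nat) => succ k) q)) 1 0)
  ~> succ ((fun (ε : forall (η : Nat), (fun (α : Nat) => Nat) ((fun (r : Nat) => r) η)) => ε) (fun (χ : Nat) => elimNat (fun (q : Nat) => Nat) 1 (fun (e : Nat) => fun (o : Nat) => succ o) χ) 0)
  ~> succ ((fun (ε : Nat) => elimNat (fun (η : Nat) => Nat) 1 (fun (α : Nat) => fun (r : Nat) => succ r) ε) 0)
  ~> succ (elimNat (fun (ε : Nat) => Nat) 1 (fun (η : Nat) => fun (α : Nat) => succ α) 0)
  ~> 2
the term's type:
  Nat


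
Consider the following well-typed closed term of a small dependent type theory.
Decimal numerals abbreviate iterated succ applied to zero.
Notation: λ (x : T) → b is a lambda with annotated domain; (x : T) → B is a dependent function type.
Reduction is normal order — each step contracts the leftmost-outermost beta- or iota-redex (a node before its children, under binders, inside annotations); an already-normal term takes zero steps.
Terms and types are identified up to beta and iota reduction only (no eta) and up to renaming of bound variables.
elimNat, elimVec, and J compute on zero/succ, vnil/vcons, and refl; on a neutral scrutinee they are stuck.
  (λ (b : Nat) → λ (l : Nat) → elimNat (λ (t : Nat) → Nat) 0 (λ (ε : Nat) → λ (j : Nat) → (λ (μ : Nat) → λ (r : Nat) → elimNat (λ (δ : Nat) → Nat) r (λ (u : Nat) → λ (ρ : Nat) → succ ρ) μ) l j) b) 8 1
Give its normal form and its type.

normal form:
  8
type:
  Nat


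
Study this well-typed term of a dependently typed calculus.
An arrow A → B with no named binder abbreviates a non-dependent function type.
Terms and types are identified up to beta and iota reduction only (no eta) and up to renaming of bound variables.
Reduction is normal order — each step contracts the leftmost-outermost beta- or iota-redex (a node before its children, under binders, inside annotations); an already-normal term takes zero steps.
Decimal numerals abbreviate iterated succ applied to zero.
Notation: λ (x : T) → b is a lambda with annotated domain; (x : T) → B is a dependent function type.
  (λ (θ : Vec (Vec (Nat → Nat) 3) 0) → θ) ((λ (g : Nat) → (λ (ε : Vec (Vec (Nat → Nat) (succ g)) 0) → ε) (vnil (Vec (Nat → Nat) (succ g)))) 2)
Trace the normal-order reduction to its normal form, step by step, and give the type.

reduction (normal order):
  (λ (θ : Vec (Vec (Nat → Nat) 3) 0) → θ) ((λ (g : Nat) → (λ (ε : Vec (Vec (Nat → Nat) (succ g)) 0) → ε) (vnil (Vec (Nat → Nat) (succ g)))) 2)
  ~> (λ (θ : Nat) → (λ (g : Vec (Vec (Nat → Nat) (succ θ)) 0) → g) (vnil (Vec (Nat → Nat) (succ θ)))) 2
  ~> (λ (θ : Vec (Vec (Nat → Nat) 3) 0) → θ) (vnil (Vec (Nat → Nat) 3))
  ~> vnil (Vec (Nat → Nat) 3)
type:
  Vec (Vec (Nat → Nat) 3) 0
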